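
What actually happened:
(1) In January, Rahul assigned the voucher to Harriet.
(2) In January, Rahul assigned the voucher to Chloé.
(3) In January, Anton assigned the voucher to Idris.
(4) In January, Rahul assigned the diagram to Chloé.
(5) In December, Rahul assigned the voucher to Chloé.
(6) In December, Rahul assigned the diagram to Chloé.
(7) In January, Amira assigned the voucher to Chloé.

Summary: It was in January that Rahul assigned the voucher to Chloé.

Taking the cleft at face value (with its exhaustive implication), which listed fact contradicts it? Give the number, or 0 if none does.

5

Focus of the cleft: "in January" (the setting). Presupposed background: agent = Rahul, thing = the voucher, recipient = Chloé.
The exhaustive reading says no other setting fits that background.
Fact (5) shares the background but with setting = in December; exhaustivity is violated.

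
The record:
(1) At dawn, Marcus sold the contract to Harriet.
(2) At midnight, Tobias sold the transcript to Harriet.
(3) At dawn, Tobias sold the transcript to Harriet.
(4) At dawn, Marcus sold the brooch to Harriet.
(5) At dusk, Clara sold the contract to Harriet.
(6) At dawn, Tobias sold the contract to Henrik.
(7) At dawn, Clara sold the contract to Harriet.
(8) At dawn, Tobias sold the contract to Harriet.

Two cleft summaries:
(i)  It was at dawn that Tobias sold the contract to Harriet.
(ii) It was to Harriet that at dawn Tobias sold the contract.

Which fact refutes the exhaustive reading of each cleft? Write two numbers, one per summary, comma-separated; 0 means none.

0, 6

Summary (i) focuses "at dawn" (the setting); background agent = Tobias, thing = the contract, recipient = Harriet. No fact matches that background with a different setting, so 0.
Summary (ii) focuses "Harriet" (the recipient); background agent = Tobias, thing = the contract, setting = at dawn. Fact (6) matches that background with recipient = Henrik — refutes (ii).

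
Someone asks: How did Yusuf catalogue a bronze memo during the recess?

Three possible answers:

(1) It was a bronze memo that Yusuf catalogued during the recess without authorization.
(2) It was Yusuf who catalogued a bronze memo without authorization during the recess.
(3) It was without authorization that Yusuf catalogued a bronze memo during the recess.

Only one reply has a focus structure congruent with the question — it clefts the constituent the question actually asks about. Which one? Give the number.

The question word "how" targets the manner.
Option (1) clefts "a bronze memo" — the direct object, not what was asked.
Option (2) clefts "Yusuf" — the subject (agent), not what was asked.
Option (3) clefts "without authorization" — that matches what the question asks about.
So the congruent reply is (3).

3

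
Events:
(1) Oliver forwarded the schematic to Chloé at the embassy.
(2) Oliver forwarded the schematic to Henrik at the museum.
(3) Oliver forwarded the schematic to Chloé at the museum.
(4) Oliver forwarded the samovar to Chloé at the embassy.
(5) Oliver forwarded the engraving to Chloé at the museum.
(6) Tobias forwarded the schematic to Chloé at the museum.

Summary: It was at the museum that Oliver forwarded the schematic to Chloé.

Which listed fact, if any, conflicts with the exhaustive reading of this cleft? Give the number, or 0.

1

The cleft puts "at the museum" in focus and presupposes the open proposition with same agent, thing, recipient (Oliver / the schematic / Chloé).
The exhaustive reading says no other setting fits that background.
But fact (1) also has same agent, thing, recipient (Oliver / the schematic / Chloé), with setting = at the embassy — so the exhaustive reading fails.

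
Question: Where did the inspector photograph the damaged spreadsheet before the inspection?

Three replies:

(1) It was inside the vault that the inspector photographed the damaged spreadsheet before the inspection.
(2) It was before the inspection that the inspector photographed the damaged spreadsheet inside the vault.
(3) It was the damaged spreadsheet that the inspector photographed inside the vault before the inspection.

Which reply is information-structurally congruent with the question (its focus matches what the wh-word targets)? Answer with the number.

1

The question word "where" targets the location.
Option (1) clefts "inside the vault" — that matches what the question asks about.
Option (2) clefts "before the inspection" — the time, not what was asked.
Option (3) clefts "the damaged spreadsheet" — the direct object, not what was asked.
So the congruent reply is (1).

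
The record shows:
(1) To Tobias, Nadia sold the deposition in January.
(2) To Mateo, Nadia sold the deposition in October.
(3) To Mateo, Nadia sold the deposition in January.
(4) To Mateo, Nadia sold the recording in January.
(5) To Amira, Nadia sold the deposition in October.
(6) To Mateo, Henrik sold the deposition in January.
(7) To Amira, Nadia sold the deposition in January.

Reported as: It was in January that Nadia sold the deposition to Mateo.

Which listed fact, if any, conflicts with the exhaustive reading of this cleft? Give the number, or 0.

2

Focus of the cleft: "in January" (the setting). Presupposed background: same agent, thing, recipient (Nadia / the deposition / Mateo).
The exhaustive reading says no other setting fits that background.
But fact (2) also has same agent, thing, recipient (Nadia / the deposition / Mateo), with setting = in October — so the exhaustive reading fails.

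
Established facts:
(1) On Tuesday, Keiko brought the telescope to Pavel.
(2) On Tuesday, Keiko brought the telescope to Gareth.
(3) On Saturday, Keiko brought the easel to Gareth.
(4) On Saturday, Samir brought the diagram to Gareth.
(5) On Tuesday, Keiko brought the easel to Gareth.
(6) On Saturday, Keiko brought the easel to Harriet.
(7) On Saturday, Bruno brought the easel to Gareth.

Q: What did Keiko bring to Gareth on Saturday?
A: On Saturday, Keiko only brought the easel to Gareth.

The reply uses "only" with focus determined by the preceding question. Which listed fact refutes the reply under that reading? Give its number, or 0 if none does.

0

Answering "What did ...?" puts focus on the thing — here, "the easel".
"Only" then excludes alternative things while the background — same agent, recipient, setting (Keiko / Gareth / on Saturday) — is held fixed.
No listed fact shares that background with another thing. Nothing contradicts the reply.
(Fact (5) would refute a reading with focus on the setting — but that is not what the question asks.)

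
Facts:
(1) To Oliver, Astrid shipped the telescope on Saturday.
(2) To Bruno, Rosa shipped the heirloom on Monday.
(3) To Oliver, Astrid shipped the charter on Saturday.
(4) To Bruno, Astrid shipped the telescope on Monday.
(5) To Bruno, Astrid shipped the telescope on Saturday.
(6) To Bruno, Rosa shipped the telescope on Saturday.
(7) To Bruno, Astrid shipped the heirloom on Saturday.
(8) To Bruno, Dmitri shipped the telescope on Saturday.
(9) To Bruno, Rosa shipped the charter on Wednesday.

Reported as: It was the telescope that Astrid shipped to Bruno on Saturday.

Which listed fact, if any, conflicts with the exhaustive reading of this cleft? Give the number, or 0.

Focus of the cleft: "the telescope" (the thing). Presupposed background: same agent, recipient, setting (Astrid / Bruno / on Saturday).
The exhaustive reading says no other thing fits that background.
But fact (7) also has same agent, recipient, setting (Astrid / Bruno / on Saturday), with thing = the heirloom — so the exhaustive reading fails.

7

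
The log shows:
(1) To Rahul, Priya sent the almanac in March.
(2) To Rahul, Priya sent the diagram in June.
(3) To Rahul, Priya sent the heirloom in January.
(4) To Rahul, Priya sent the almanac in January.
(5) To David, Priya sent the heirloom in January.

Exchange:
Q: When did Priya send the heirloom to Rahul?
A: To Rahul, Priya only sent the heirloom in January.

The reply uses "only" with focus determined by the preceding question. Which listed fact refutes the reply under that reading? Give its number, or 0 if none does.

0

The question "When did ...?" targets the setting, so in the reply the focus falls on "in January".
"Only" then excludes alternative settings while the background — agent = Priya, thing = the heirloom, recipient = Rahul — is held fixed.
No fact keeps agent = Priya, thing = the heirloom, recipient = Rahul while changing the setting; every other fact differs on something backgrounded. The reply stands.
(Fact (4) would refute a reading with focus on the thing — but that is not what the question asks.)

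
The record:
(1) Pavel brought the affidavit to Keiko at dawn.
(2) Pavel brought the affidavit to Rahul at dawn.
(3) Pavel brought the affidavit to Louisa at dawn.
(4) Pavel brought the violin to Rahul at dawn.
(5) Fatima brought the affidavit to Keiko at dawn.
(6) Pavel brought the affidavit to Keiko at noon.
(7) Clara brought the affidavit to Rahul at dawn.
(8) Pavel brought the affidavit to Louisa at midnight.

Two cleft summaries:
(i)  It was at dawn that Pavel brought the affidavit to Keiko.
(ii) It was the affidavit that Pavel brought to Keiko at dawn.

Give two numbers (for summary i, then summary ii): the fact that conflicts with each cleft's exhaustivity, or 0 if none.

Summary (i) focuses "at dawn" (the setting); background same agent, thing, recipient (Pavel / the affidavit / Keiko). Fact (6) matches that background with setting = at noon — refutes (i).
Summary (ii) focuses "the affidavit" (the thing); background same agent, recipient, setting (Pavel / Keiko / at dawn). No fact matches that background with a different thing, so 0.

6, 0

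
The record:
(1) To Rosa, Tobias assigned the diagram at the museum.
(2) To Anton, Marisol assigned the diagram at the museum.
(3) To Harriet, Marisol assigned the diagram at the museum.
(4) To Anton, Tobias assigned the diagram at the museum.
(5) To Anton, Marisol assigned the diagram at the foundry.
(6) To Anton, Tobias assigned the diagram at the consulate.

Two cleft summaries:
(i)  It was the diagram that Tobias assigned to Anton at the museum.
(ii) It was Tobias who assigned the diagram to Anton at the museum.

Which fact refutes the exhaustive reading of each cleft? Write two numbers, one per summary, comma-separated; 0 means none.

0, 2

Summary (i) focuses "the diagram" (the thing); background agent = Tobias, recipient = Anton, setting = at the museum. No fact matches that background with a different thing, so 0.
Summary (ii) focuses "Tobias" (the agent); background thing = the diagram, recipient = Anton, setting = at the museum. Fact (2) matches that background with agent = Marisol — refutes (ii).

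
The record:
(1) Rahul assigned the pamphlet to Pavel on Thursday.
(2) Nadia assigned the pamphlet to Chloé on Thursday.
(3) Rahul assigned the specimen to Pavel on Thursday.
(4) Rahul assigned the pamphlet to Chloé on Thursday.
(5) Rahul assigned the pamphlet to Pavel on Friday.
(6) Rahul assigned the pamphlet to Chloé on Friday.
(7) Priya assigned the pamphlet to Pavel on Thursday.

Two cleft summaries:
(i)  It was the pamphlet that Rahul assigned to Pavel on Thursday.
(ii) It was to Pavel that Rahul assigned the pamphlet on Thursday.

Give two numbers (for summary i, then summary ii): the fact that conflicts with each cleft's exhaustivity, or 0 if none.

(i): focus "the pamphlet". Looking for same agent, recipient, setting (Rahul / Pavel / on Thursday) with some other thing — fact (3) has the specimen there. Refuted.
(ii): focus "Pavel". Looking for same agent, thing, setting (Rahul / the pamphlet / on Thursday) with some other recipient — fact (4) has Chloé there. Refuted.

3, 4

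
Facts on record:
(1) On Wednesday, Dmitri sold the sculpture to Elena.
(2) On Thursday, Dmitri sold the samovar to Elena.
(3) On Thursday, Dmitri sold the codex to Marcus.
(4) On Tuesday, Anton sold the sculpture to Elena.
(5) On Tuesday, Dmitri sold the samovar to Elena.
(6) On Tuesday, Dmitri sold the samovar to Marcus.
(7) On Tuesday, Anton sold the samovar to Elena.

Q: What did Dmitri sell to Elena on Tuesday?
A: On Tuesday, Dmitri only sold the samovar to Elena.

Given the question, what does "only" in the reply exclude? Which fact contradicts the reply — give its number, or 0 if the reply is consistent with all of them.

0

Answering "What did ...?" puts focus on the thing — here, "the samovar".
So "only" ranges over things; the rest (same agent, recipient, setting (Dmitri / Elena / on Tuesday)) is presupposed.
No listed fact shares that background with another thing. Nothing contradicts the reply.
(Fact (2) would refute a reading with focus on the setting — but that is not what the question asks.)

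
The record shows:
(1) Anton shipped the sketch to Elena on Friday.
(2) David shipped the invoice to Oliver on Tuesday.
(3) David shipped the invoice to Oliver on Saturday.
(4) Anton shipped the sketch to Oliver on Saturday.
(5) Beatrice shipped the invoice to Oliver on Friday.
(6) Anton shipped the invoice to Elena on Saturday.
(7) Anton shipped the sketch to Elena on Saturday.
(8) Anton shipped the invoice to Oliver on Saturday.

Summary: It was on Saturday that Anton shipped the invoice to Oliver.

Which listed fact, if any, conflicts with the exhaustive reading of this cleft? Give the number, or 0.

The cleft puts "on Saturday" in focus and presupposes the open proposition with agent = Anton, thing = the invoice, recipient = Oliver.
The exhaustive reading says no other setting fits that background.
No listed fact matches the background with a different setting. Exhaustivity holds.

0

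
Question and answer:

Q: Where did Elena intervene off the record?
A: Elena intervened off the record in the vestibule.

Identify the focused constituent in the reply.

The wh-word "where" asks about the location.
In the answer, "Elena" and "off the record" are given — repeated from the question.
The constituent filling the location gap is "in the vestibule"; that is the focus and would carry nuclear stress.

in the vestibule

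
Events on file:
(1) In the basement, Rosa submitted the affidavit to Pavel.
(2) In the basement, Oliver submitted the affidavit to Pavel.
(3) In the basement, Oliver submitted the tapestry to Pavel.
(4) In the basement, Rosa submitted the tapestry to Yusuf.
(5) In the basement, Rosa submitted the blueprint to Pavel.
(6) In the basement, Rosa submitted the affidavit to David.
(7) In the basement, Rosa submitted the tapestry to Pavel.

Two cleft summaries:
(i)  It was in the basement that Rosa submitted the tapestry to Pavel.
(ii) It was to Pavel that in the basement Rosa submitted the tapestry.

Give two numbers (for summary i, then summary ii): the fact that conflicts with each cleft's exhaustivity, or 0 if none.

0, 4

Summary (i) focuses "in the basement" (the setting); background Rosa as agent and the tapestry as thing and Pavel as recipient. No fact matches that background with a different setting, so 0.
Summary (ii) focuses "Pavel" (the recipient); background Rosa as agent and the tapestry as thing and in the basement as setting. Fact (4) matches that background with recipient = Yusuf — refutes (ii).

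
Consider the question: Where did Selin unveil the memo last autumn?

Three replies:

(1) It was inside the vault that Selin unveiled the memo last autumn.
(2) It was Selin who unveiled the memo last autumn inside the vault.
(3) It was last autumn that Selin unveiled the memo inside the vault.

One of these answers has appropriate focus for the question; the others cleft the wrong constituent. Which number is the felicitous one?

1

The question word "where" targets the location.
Option (1) clefts "inside the vault" — that matches what the question asks about.
Option (2) clefts "Selin" — the subject (agent), not what was asked.
Option (3) clefts "last autumn" — the time, not what was asked.
So the congruent reply is (1).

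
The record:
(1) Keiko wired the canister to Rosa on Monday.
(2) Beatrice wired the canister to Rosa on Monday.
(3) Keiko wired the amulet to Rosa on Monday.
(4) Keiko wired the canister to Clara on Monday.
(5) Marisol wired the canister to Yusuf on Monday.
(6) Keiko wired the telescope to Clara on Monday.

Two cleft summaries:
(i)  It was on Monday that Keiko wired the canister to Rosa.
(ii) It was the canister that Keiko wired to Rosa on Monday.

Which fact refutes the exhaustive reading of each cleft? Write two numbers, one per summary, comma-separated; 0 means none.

Summary (i) focuses "on Monday" (the setting); background Keiko as agent and the canister as thing and Rosa as recipient. No fact matches that background with a different setting, so 0.
Summary (ii) focuses "the canister" (the thing); background Keiko as agent and Rosa as recipient and on Monday as setting. Fact (3) matches that background with thing = the amulet — refutes (ii).

0, 3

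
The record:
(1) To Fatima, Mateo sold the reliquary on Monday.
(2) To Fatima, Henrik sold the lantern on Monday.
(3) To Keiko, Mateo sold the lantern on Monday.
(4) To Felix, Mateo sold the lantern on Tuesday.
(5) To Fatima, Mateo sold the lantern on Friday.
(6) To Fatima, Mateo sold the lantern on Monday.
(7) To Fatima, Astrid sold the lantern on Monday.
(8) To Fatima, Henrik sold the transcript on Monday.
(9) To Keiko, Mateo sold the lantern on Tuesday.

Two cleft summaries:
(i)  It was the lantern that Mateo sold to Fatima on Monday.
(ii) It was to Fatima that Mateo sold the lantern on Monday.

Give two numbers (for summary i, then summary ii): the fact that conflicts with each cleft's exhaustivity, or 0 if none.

1, 3

(i): focus "the lantern". Looking for same agent, recipient, setting (Mateo / Fatima / on Monday) with some other thing — fact (1) has the reliquary there. Refuted.
(ii): focus "Fatima". Looking for same agent, thing, setting (Mateo / the lantern / on Monday) with some other recipient — fact (3) has Keiko there. Refuted.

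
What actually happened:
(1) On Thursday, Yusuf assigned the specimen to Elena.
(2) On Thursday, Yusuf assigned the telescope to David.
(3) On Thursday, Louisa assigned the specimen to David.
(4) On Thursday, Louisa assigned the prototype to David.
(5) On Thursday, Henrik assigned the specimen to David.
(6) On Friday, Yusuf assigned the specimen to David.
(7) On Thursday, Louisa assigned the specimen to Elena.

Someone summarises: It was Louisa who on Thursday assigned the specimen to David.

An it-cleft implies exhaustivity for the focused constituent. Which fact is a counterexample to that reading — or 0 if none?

The cleft puts "Louisa" in focus and presupposes the open proposition with the specimen as thing and David as recipient and on Thursday as setting.
Exhaustivity: Louisa is the only agent satisfying that background.
But fact (5) also has the specimen as thing and David as recipient and on Thursday as setting, with agent = Henrik — so the exhaustive reading fails.

5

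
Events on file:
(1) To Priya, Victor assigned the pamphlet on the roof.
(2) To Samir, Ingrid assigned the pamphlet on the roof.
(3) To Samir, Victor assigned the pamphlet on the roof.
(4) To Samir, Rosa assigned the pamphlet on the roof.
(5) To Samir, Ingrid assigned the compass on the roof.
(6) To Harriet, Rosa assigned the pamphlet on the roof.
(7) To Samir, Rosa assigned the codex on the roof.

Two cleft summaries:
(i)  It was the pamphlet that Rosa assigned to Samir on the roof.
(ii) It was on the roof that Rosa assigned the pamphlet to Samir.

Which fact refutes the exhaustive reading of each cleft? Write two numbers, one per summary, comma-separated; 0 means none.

Summary (i) focuses "the pamphlet" (the thing); background agent = Rosa, recipient = Samir, setting = on the roof. Fact (7) matches that background with thing = the codex — refutes (i).
Summary (ii) focuses "on the roof" (the setting); background agent = Rosa, thing = the pamphlet, recipient = Samir. No fact matches that background with a different setting, so 0.

7, 0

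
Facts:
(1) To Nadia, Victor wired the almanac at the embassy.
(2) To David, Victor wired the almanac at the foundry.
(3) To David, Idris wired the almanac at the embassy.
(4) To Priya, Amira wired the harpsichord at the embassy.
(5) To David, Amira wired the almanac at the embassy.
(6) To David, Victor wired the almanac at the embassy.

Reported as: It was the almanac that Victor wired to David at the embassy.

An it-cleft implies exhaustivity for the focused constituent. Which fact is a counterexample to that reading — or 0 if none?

0

Focus of the cleft: "the almanac" (the thing). Presupposed background: same agent, recipient, setting (Victor / David / at the embassy).
Exhaustivity: the almanac is the only thing satisfying that background.
Every other fact differs from the presupposition on some backgrounded slot, so none challenges the exhaustivity.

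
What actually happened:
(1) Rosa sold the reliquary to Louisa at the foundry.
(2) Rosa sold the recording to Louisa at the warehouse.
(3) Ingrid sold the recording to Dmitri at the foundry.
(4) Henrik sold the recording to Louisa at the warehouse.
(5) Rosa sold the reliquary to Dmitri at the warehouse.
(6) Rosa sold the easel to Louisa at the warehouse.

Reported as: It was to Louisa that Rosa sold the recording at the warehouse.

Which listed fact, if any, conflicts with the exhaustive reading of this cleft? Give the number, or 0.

0

The cleft puts "Louisa" in focus and presupposes the open proposition with agent = Rosa, thing = the recording, setting = at the warehouse.
Exhaustivity: Louisa is the only recipient satisfying that background.
No listed fact matches the background with a different recipient. Exhaustivity holds.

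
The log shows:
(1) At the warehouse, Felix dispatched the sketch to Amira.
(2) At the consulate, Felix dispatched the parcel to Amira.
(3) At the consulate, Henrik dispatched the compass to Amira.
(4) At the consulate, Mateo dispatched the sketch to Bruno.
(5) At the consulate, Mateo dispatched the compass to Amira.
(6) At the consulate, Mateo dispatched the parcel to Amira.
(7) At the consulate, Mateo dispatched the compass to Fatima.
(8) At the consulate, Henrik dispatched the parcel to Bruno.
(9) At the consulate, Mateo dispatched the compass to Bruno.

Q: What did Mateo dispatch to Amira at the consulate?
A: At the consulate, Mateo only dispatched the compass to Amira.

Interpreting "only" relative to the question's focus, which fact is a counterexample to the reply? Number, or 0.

6

Answering "What did ...?" puts focus on the thing — here, "the compass".
"Only" then excludes alternative things while the background — same agent, recipient, setting (Mateo / Amira / at the consulate) — is held fixed.
Fact (6) keeps same agent, recipient, setting (Mateo / Amira / at the consulate) but has thing = the parcel; that refutes the reply.
(Fact (7) would refute a reading with focus on the recipient — but that is not what the question asks.)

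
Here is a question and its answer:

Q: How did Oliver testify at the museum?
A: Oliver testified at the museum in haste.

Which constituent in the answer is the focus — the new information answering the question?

The wh-word "how" asks about the manner.
In the answer, "Oliver" and "at the museum" are given — repeated from the question.
The constituent filling the manner gap is "in haste"; that is the focus and would carry nuclear stress.

in haste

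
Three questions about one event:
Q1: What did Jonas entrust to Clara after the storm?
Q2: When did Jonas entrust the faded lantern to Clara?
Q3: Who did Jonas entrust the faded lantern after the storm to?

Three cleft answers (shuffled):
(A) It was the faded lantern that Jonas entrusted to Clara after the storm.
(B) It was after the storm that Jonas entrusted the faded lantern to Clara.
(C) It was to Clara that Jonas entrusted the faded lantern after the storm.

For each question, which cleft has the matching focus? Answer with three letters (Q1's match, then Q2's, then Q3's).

ABC

Q1 asks about the direct object; cleft (A) focuses "the faded lantern", which is the direct object — so Q1 → A.
Q2 asks about the time; cleft (B) focuses "after the storm", which is the time — so Q2 → B.
Q3 asks about the recipient; cleft (C) focuses "to Clara", which is the recipient — so Q3 → C.
Mapping: Q1→A, Q2→B, Q3→C.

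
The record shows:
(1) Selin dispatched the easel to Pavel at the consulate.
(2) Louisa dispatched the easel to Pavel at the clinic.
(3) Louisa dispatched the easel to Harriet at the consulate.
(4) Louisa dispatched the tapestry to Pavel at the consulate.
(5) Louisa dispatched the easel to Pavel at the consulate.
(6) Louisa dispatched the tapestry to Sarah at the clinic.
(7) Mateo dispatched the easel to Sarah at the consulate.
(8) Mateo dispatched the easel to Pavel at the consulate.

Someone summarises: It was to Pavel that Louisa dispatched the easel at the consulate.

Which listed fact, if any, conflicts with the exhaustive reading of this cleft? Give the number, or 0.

3

The cleft puts "Pavel" in focus and presupposes the open proposition with agent = Louisa, thing = the easel, setting = at the consulate.
Exhaustivity: Pavel is the only recipient satisfying that background.
Fact (3) shares the background but with recipient = Harriet; exhaustivity is violated.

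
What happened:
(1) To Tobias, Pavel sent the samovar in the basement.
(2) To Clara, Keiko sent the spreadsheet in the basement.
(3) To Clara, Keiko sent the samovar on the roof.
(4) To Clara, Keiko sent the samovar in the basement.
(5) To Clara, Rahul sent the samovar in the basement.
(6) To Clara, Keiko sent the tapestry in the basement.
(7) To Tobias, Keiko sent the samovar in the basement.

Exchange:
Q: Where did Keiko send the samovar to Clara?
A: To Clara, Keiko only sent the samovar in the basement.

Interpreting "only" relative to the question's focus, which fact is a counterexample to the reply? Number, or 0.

3

The question "Where did ...?" targets the setting, so in the reply the focus falls on "in the basement".
"Only" then excludes alternative settings while the background — same agent, thing, recipient (Keiko / the samovar / Clara) — is held fixed.
Fact (3) shares the background with a different setting (on the roof) — counterexample.
(Fact (7) would refute a reading with focus on the recipient — but that is not what the question asks.)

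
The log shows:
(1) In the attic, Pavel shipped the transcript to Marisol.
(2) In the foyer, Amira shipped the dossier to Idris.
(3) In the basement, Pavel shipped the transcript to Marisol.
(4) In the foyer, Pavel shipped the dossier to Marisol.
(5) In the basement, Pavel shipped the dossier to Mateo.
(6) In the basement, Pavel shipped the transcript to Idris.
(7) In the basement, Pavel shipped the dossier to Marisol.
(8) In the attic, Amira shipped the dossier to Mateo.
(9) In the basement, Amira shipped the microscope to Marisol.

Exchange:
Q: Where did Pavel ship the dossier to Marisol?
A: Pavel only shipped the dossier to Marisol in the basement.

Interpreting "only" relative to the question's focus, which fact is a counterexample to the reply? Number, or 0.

Answering "Where did ...?" puts focus on the setting — here, "in the basement".
"Only" then excludes alternative settings while the background — same agent, thing, recipient (Pavel / the dossier / Marisol) — is held fixed.
Fact (4) keeps same agent, thing, recipient (Pavel / the dossier / Marisol) but has setting = in the foyer; that refutes the reply.
(Fact (3) would refute a reading with focus on the thing — but that is not what the question asks.)

4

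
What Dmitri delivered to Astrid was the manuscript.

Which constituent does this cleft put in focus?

the manuscript

In a pseudo-cleft "What ... was X", the post-copular constituent X is the focus.
Here the focus is "the manuscript". The backgrounded (presupposed) material includes "Dmitri" and "to Astrid".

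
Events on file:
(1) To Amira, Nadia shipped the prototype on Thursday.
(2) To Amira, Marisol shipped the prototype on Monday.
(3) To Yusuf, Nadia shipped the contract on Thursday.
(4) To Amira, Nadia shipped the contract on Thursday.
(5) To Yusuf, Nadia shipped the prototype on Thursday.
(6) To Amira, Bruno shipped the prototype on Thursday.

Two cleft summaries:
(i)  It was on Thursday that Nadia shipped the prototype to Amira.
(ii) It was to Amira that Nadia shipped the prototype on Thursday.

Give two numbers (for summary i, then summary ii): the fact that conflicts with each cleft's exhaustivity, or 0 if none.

0, 5

(i): focus "on Thursday". No fact shares Nadia as agent and the prototype as thing and Amira as recipient with a different setting. 0.
(ii): focus "Amira". Looking for Nadia as agent and the prototype as thing and on Thursday as setting with some other recipient — fact (5) has Yusuf there. Refuted.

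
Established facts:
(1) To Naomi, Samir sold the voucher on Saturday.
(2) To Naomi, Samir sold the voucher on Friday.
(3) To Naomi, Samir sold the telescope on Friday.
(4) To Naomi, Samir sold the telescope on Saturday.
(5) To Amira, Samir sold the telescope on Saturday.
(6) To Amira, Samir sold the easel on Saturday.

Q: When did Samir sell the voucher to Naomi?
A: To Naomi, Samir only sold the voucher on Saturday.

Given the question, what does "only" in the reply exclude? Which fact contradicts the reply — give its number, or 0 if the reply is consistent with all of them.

2

Answering "When did ...?" puts focus on the setting — here, "on Saturday".
"Only" then excludes alternative settings while the background — Samir as agent and the voucher as thing and Naomi as recipient — is held fixed.
Fact (2) shares the background with a different setting (on Friday) — counterexample.
(Fact (4) would refute a reading with focus on the thing — but that is not what the question asks.)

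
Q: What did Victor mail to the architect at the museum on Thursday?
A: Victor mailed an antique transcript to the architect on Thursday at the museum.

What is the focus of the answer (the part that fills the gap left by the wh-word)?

an antique transcript

The wh-word "what" asks about the direct object.
In the answer, "Victor", "to the architect", "at the museum" and "on Thursday" are given — repeated from the question.
The constituent filling the direct object gap is "an antique transcript"; that is the focus and would carry nuclear stress.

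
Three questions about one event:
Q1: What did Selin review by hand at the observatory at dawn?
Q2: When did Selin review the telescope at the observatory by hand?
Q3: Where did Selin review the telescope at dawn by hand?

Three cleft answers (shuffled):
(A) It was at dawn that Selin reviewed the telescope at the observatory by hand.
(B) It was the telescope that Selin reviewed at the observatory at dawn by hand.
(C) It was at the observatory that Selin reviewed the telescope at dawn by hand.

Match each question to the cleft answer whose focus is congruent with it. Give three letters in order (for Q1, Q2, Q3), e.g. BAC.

BAC

Q1 asks about the direct object; cleft (B) focuses "the telescope", which is the direct object — so Q1 → B.
Q2 asks about the time; cleft (A) focuses "at dawn", which is the time — so Q2 → A.
Q3 asks about the location; cleft (C) focuses "at the observatory", which is the location — so Q3 → C.
Mapping: Q1→B, Q2→A, Q3→C.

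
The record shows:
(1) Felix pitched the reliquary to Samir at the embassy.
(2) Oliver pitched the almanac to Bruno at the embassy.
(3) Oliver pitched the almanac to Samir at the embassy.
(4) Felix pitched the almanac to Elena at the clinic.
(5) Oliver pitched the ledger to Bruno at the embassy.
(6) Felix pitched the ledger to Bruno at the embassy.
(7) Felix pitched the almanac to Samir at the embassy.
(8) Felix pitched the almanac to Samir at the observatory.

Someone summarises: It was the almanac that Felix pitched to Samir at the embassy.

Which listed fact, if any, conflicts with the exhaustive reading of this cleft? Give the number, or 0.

The cleft puts "the almanac" in focus and presupposes the open proposition with agent = Felix, recipient = Samir, setting = at the embassy.
The exhaustive reading says no other thing fits that background.
Fact (1) shares the background but with thing = the reliquary; exhaustivity is violated.

1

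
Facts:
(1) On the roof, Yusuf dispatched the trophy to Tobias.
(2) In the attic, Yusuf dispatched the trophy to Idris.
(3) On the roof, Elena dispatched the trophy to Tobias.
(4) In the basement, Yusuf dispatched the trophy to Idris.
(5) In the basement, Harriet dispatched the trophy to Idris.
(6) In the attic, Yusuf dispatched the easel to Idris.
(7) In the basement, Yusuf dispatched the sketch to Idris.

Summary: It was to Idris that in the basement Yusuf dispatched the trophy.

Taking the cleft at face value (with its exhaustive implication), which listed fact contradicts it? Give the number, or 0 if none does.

The cleft puts "Idris" in focus and presupposes the open proposition with agent = Yusuf, thing = the trophy, setting = in the basement.
The exhaustive reading says no other recipient fits that background.
Every other fact differs from the presupposition on some backgrounded slot, so none challenges the exhaustivity.

0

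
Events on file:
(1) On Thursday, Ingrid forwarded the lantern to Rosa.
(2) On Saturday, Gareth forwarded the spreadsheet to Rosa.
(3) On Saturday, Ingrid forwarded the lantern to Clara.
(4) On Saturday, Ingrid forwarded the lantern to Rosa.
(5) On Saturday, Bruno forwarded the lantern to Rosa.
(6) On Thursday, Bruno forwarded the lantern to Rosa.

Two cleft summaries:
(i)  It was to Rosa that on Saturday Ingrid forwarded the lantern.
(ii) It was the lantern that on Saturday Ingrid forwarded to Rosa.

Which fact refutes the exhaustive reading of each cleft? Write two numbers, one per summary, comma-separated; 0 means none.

3, 0

Summary (i) focuses "Rosa" (the recipient); background same agent, thing, setting (Ingrid / the lantern / on Saturday). Fact (3) matches that background with recipient = Clara — refutes (i).
Summary (ii) focuses "the lantern" (the thing); background same agent, recipient, setting (Ingrid / Rosa / on Saturday). No fact matches that background with a different thing, so 0.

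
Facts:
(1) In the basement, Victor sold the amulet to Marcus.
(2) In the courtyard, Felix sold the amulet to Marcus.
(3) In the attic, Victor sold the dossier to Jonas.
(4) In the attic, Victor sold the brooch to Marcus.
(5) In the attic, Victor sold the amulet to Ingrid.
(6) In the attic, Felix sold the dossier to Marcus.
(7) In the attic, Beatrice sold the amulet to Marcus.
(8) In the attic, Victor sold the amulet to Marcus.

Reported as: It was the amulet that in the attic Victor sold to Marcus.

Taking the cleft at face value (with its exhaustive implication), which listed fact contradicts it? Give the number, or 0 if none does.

Focus of the cleft: "the amulet" (the thing). Presupposed background: agent = Victor, recipient = Marcus, setting = in the attic.
Exhaustivity: the amulet is the only thing satisfying that background.
Fact (4) shares the background but with thing = the brooch; exhaustivity is violated.

4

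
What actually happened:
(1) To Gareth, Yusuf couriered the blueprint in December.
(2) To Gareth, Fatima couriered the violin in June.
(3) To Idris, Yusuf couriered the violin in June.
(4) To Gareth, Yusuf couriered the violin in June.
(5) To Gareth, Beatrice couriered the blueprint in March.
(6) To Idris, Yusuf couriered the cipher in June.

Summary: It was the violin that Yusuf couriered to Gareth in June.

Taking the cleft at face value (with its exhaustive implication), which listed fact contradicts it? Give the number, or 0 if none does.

The cleft puts "the violin" in focus and presupposes the open proposition with agent = Yusuf, recipient = Gareth, setting = in June.
Exhaustivity: the violin is the only thing satisfying that background.
No listed fact matches the background with a different thing. Exhaustivity holds.

0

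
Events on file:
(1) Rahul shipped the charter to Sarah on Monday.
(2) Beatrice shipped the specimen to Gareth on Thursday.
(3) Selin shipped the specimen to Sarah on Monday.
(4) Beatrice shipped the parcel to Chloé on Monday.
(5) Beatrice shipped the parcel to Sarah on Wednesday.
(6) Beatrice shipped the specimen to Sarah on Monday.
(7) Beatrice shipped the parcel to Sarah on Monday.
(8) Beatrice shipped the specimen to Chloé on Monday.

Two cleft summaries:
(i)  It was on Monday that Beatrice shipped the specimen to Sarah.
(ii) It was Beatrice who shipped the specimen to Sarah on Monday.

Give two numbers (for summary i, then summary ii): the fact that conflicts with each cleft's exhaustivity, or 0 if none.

(i): focus "on Monday". No fact shares agent = Beatrice, thing = the specimen, recipient = Sarah with a different setting. 0.
(ii): focus "Beatrice". Looking for thing = the specimen, recipient = Sarah, setting = on Monday with some other agent — fact (3) has Selin there. Refuted.

0, 3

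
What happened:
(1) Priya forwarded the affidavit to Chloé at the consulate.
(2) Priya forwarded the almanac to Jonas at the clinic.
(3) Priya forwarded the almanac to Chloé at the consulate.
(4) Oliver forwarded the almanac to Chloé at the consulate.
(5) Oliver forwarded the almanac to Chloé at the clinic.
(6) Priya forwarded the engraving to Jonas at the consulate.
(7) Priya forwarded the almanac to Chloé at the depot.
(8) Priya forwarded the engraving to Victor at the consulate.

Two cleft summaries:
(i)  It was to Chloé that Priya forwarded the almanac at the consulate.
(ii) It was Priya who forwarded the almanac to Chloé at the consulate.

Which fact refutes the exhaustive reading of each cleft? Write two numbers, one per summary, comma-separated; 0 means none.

(i): focus "Chloé". No fact shares same agent, thing, setting (Priya / the almanac / at the consulate) with a different recipient. 0.
(ii): focus "Priya". Looking for same thing, recipient, setting (the almanac / Chloé / at the consulate) with some other agent — fact (4) has Oliver there. Refuted.

0, 4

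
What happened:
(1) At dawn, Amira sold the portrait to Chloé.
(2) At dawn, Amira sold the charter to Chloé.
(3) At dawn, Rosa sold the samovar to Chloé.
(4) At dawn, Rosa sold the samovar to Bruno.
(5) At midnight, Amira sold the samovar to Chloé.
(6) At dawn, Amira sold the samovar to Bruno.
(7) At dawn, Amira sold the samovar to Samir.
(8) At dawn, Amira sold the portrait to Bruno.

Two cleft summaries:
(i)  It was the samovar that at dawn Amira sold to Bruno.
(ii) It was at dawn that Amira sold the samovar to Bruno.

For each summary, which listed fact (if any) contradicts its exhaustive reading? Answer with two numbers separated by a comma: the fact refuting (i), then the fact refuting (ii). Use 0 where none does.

8, 0

(i): focus "the samovar". Looking for same agent, recipient, setting (Amira / Bruno / at dawn) with some other thing — fact (8) has the portrait there. Refuted.
(ii): focus "at dawn". No fact shares same agent, thing, recipient (Amira / the samovar / Bruno) with a different setting. 0.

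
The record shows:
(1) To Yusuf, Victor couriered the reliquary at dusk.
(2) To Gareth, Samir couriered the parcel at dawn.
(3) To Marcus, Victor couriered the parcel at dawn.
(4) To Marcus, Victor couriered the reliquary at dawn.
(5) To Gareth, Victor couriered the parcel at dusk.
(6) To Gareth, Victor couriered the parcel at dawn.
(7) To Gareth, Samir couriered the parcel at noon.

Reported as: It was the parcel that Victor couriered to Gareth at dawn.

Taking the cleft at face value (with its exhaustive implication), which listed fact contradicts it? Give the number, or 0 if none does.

0

Focus of the cleft: "the parcel" (the thing). Presupposed background: agent = Victor, recipient = Gareth, setting = at dawn.
Exhaustivity: the parcel is the only thing satisfying that background.
No listed fact matches the background with a different thing. Exhaustivity holds.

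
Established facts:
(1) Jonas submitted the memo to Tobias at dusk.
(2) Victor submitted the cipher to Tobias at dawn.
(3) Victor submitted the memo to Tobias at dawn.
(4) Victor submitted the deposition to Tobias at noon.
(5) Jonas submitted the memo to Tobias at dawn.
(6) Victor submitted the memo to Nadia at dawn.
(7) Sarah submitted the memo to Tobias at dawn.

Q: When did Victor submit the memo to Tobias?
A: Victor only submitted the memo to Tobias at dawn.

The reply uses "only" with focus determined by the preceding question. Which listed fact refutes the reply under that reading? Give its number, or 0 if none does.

0

The question "When did ...?" targets the setting, so in the reply the focus falls on "at dawn".
So "only" ranges over settings; the rest (agent = Victor, thing = the memo, recipient = Tobias) is presupposed.
No listed fact shares that background with another setting. Nothing contradicts the reply.
(Fact (2) would refute a reading with focus on the thing — but that is not what the question asks.)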